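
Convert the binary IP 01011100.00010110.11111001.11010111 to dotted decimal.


01011100 = 92
00010110 = 22
11111001 = 249
11010111 = 215
IP: 92.22.249.215


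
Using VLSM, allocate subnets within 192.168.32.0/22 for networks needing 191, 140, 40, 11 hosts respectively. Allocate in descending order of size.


191 hosts -> /24 (254 usable): 192.168.32.0/24
140 hosts -> /24 (254 usable): 192.168.33.0/24
40 hosts -> /26 (62 usable): 192.168.34.0/26
11 hosts -> /28 (14 usable): 192.168.34.64/28
Allocation: 192.168.32.0/24 (191 hosts, 254 usable); 192.168.33.0/24 (140 hosts, 254 usable); 192.168.34.0/26 (40 hosts, 62 usable); 192.168.34.64/28 (11 hosts, 14 usable)


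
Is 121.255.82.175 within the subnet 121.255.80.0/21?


Subnet network: 121.255.80.0
Test IP AND mask: 121.255.80.0
Yes, 121.255.82.175 is in 121.255.80.0/21


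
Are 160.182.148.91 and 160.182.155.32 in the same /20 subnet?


Mask: 255.255.240.0
160.182.148.91 AND mask = 160.182.144.0
160.182.155.32 AND mask = 160.182.144.0
Yes, same subnet (160.182.144.0)


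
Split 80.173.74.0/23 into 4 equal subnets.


New prefix = 23 + 2 = 25
Each subnet has 128 addresses
  80.173.74.0/25
  80.173.74.128/25
  80.173.75.0/25
  80.173.75.128/25
Subnets: 80.173.74.0/25, 80.173.74.128/25, 80.173.75.0/25, 80.173.75.128/25


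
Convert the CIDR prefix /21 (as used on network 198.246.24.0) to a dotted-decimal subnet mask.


/21 means 21 network bits, 11 host bits
Binary: 11111111111111111111100000000000
Mask: 255.255.248.0


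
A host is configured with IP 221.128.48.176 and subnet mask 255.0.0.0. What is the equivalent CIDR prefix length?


Binary: 11111111.00000000.00000000.00000000
Count leading 1s
Prefix: /8


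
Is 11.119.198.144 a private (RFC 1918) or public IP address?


RFC 1918 private ranges:
  10.0.0.0/8 (10.0.0.0 - 10.255.255.255)
  172.16.0.0/12 (172.16.0.0 - 172.31.255.255)
  192.168.0.0/16 (192.168.0.0 - 192.168.255.255)
Public (not in any RFC 1918 range)


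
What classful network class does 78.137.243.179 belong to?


First octet: 78
Binary: 01001110
0xxxxxxx -> Class A (1-126)
Class A, default mask 255.0.0.0 (/8)


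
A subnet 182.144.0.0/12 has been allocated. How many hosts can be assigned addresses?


Host bits = 32 - 12 = 20
Total addresses = 2^20 = 1048576
Usable = total - 2 (network and broadcast)
Usable hosts: 1048574


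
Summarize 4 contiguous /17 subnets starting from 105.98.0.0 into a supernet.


Original prefix: /17
Number of subnets: 4 = 2^2
New prefix = 17 - 2 = 15
Supernet: 105.98.0.0/15


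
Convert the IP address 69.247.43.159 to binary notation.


69 = 01000101
247 = 11110111
43 = 00101011
159 = 10011111
Binary: 01000101.11110111.00101011.10011111


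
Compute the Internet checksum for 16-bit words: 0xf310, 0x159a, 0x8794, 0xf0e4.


Sum all words (with carry folding):
+ 0xf310 = 0xf310
+ 0x159a = 0x08ab
+ 0x8794 = 0x903f
+ 0xf0e4 = 0x8124
One's complement: ~0x8124
Checksum = 0x7edb


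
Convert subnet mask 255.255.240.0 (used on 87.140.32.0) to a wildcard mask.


Subnet mask: 255.255.240.0
Wildcard = 255.255.255.255 - subnet mask
255 - 255 = 0
255 - 255 = 0
255 - 240 = 15
255 - 0 = 255
Wildcard: 0.0.15.255


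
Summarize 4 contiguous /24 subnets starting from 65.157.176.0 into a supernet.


Original prefix: /24
Number of subnets: 4 = 2^2
New prefix = 24 - 2 = 22
Supernet: 65.157.176.0/22


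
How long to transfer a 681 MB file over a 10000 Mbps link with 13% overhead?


Effective throughput = 10000 * (1 - 13/100) = 8700 Mbps
File size in Mb = 681 * 8 = 5448 Mb
Time = 5448 / 8700
Time = 0.6262 seconds


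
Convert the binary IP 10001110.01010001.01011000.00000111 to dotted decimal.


10001110 = 142
01010001 = 81
01011000 = 88
00000111 = 7
IP: 142.81.88.7


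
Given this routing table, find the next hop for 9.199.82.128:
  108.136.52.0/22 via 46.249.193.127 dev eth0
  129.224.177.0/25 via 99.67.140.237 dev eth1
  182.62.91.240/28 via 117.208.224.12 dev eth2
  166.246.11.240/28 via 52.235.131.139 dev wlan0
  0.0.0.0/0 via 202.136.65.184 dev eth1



Longest prefix match for 9.199.82.128:
  /22 108.136.52.0: no
  /25 129.224.177.0: no
  /28 182.62.91.240: no
  /28 166.246.11.240: no
  /0 0.0.0.0: MATCH
Selected: next-hop 202.136.65.184 via eth1 (matched /0)


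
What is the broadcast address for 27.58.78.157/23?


Network: 27.58.78.0/23
Host bits = 9
Set all host bits to 1:
Broadcast: 27.58.79.255


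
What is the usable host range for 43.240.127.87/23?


Network: 43.240.126.0
Broadcast: 43.240.127.255
First usable = network + 1
Last usable = broadcast - 1
Range: 43.240.126.1 to 43.240.127.254


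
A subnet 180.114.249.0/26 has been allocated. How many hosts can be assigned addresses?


Host bits = 32 - 26 = 6
Total addresses = 2^6 = 64
Usable = total - 2 (network and broadcast)
Usable hosts: 62


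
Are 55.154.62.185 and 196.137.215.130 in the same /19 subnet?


Mask: 255.255.224.0
55.154.62.185 AND mask = 55.154.32.0
196.137.215.130 AND mask = 196.137.192.0
No, different subnets (55.154.32.0 vs 196.137.192.0)


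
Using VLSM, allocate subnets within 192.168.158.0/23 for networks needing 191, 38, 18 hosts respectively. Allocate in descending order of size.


191 hosts -> /24 (254 usable): 192.168.158.0/24
38 hosts -> /26 (62 usable): 192.168.159.0/26
18 hosts -> /27 (30 usable): 192.168.159.64/27
Allocation: 192.168.158.0/24 (191 hosts, 254 usable); 192.168.159.0/26 (38 hosts, 62 usable); 192.168.159.64/27 (18 hosts, 30 usable)


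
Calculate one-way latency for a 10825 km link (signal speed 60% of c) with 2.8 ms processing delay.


Speed = 0.6 * 3e5 km/s = 180000 km/s
Propagation delay = 10825 / 180000 = 0.0601 s = 60.1389 ms
Processing delay = 2.8 ms
Total one-way latency = 62.9389 ms


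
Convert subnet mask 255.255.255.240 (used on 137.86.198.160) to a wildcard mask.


Subnet mask: 255.255.255.240
Wildcard = 255.255.255.255 - subnet mask
255 - 255 = 0
255 - 255 = 0
255 - 255 = 0
255 - 240 = 15
Wildcard: 0.0.0.15


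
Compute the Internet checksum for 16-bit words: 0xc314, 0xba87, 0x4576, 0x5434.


Sum all words (with carry folding):
+ 0xc314 = 0xc314
+ 0xba87 = 0x7d9c
+ 0x4576 = 0xc312
+ 0x5434 = 0x1747
One's complement: ~0x1747
Checksum = 0xe8b8


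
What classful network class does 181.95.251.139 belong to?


First octet: 181
Binary: 10110101
10xxxxxx -> Class B (128-191)
Class B, default mask 255.255.0.0 (/16)


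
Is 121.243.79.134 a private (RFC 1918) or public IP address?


RFC 1918 private ranges:
  10.0.0.0/8 (10.0.0.0 - 10.255.255.255)
  172.16.0.0/12 (172.16.0.0 - 172.31.255.255)
  192.168.0.0/16 (192.168.0.0 - 192.168.255.255)
Public (not in any RFC 1918 range)


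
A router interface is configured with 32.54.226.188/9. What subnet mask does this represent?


/9 means 9 network bits, 23 host bits
Binary: 11111111100000000000000000000000
Mask: 255.128.0.0


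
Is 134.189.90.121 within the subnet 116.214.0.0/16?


Subnet network: 116.214.0.0
Test IP AND mask: 134.189.0.0
No, 134.189.90.121 is not in 116.214.0.0/16


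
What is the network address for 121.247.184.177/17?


IP:   01111001.11110111.10111000.10110001
Mask: 11111111.11111111.10000000.00000000
AND operation:
Net:  01111001.11110111.10000000.00000000
Network: 121.247.128.0/17


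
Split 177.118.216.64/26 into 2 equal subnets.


New prefix = 26 + 1 = 27
Each subnet has 32 addresses
  177.118.216.64/27
  177.118.216.96/27
Subnets: 177.118.216.64/27, 177.118.216.96/27


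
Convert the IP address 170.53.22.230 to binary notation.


170 = 10101010
53 = 00110101
22 = 00010110
230 = 11100110
Binary: 10101010.00110101.00010110.11100110


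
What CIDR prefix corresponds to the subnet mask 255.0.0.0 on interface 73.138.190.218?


Binary: 11111111.00000000.00000000.00000000
Count leading 1s
Prefix: /8


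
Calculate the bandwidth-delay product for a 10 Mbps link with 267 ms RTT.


BDP = bandwidth * RTT
= 10 Mbps * 267 ms
= 10 * 1e6 * 267 / 1000 bits
= 2670000 bits
= 333750 bytes
= 325.9277 KB
BDP = 2670000 bits (333750 bytes)


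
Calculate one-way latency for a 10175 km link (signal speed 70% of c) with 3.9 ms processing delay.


Speed = 0.7 * 3e5 km/s = 210000 km/s
Propagation delay = 10175 / 210000 = 0.0485 s = 48.4524 ms
Processing delay = 3.9 ms
Total one-way latency = 52.3524 ms


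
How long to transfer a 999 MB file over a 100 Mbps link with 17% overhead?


Effective throughput = 100 * (1 - 17/100) = 83 Mbps
File size in Mb = 999 * 8 = 7992 Mb
Time = 7992 / 83
Time = 96.2892 seconds


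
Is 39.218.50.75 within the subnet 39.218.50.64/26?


Subnet network: 39.218.50.64
Test IP AND mask: 39.218.50.64
Yes, 39.218.50.75 is in 39.218.50.64/26


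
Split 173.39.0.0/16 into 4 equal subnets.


New prefix = 16 + 2 = 18
Each subnet has 16384 addresses
  173.39.0.0/18
  173.39.64.0/18
  173.39.128.0/18
  173.39.192.0/18
Subnets: 173.39.0.0/18, 173.39.64.0/18, 173.39.128.0/18, 173.39.192.0/18


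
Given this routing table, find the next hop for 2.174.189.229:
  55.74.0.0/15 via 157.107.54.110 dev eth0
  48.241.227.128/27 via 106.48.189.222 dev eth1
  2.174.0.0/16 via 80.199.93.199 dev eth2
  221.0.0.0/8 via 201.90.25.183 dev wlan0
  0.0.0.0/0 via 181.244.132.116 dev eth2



Longest prefix match for 2.174.189.229:
  /15 55.74.0.0: no
  /27 48.241.227.128: no
  /16 2.174.0.0: MATCH
  /8 221.0.0.0: no
  /0 0.0.0.0: MATCH
Selected: next-hop 80.199.93.199 via eth2 (matched /16)


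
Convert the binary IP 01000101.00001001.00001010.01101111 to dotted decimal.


01000101 = 69
00001001 = 9
00001010 = 10
01101111 = 111
IP: 69.9.10.111


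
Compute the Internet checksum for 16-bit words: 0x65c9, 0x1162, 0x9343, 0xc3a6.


Sum all words (with carry folding):
+ 0x65c9 = 0x65c9
+ 0x1162 = 0x772b
+ 0x9343 = 0x0a6f
+ 0xc3a6 = 0xce15
One's complement: ~0xce15
Checksum = 0x31ea


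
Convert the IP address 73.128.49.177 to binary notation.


73 = 01001001
128 = 10000000
49 = 00110001
177 = 10110001
Binary: 01001001.10000000.00110001.10110001


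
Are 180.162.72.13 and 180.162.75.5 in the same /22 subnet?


Mask: 255.255.252.0
180.162.72.13 AND mask = 180.162.72.0
180.162.75.5 AND mask = 180.162.72.0
Yes, same subnet (180.162.72.0)


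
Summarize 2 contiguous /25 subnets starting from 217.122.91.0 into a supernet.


Original prefix: /25
Number of subnets: 2 = 2^1
New prefix = 25 - 1 = 24
Supernet: 217.122.91.0/24


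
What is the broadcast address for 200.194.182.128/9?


Network: 200.128.0.0/9
Host bits = 23
Set all host bits to 1:
Broadcast: 200.255.255.255


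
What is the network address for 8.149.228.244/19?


IP:   00001000.10010101.11100100.11110100
Mask: 11111111.11111111.11100000.00000000
AND operation:
Net:  00001000.10010101.11100000.00000000
Network: 8.149.224.0/19


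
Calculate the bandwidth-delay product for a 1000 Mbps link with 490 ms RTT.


BDP = bandwidth * RTT
= 1000 Mbps * 490 ms
= 1000 * 1e6 * 490 / 1000 bits
= 490000000 bits
= 61250000 bytes
= 59814.4531 KB
BDP = 490000000 bits (61250000 bytes)


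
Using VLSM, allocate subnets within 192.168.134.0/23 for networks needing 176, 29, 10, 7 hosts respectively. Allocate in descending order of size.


176 hosts -> /24 (254 usable): 192.168.134.0/24
29 hosts -> /27 (30 usable): 192.168.135.0/27
10 hosts -> /28 (14 usable): 192.168.135.32/28
7 hosts -> /28 (14 usable): 192.168.135.48/28
Allocation: 192.168.134.0/24 (176 hosts, 254 usable); 192.168.135.0/27 (29 hosts, 30 usable); 192.168.135.32/28 (10 hosts, 14 usable); 192.168.135.48/28 (7 hosts, 14 usable)


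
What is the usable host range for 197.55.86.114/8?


Network: 197.0.0.0
Broadcast: 197.255.255.255
First usable = network + 1
Last usable = broadcast - 1
Range: 197.0.0.1 to 197.255.255.254


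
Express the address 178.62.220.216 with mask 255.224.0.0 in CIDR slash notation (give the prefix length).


Binary: 11111111.11100000.00000000.00000000
Count leading 1s
Prefix: /11


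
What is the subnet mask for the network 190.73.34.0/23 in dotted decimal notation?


/23 means 23 network bits, 9 host bits
Binary: 11111111111111111111111000000000
Mask: 255.255.254.0


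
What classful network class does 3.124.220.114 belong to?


First octet: 3
Binary: 00000011
0xxxxxxx -> Class A (1-126)
Class A, default mask 255.0.0.0 (/8)


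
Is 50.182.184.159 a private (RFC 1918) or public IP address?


RFC 1918 private ranges:
  10.0.0.0/8 (10.0.0.0 - 10.255.255.255)
  172.16.0.0/12 (172.16.0.0 - 172.31.255.255)
  192.168.0.0/16 (192.168.0.0 - 192.168.255.255)
Public (not in any RFC 1918 range)


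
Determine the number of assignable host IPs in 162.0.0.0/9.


Host bits = 32 - 9 = 23
Total addresses = 2^23 = 8388608
Usable = total - 2 (network and broadcast)
Usable hosts: 8388606


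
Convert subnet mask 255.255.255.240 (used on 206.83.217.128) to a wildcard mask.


Subnet mask: 255.255.255.240
Wildcard = 255.255.255.255 - subnet mask
255 - 255 = 0
255 - 255 = 0
255 - 255 = 0
255 - 240 = 15
Wildcard: 0.0.0.15


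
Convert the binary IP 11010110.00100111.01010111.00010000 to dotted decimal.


11010110 = 214
00100111 = 39
01010111 = 87
00010000 = 16
IP: 214.39.87.16


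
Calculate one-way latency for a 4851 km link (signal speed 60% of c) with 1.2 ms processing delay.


Speed = 0.6 * 3e5 km/s = 180000 km/s
Propagation delay = 4851 / 180000 = 0.027 s = 26.95 ms
Processing delay = 1.2 ms
Total one-way latency = 28.15 ms


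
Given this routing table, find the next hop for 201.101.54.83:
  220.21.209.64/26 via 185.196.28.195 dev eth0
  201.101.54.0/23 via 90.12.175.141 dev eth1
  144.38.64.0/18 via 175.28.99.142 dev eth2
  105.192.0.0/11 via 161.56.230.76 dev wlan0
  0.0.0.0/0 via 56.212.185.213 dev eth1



Longest prefix match for 201.101.54.83:
  /26 220.21.209.64: no
  /23 201.101.54.0: MATCH
  /18 144.38.64.0: no
  /11 105.192.0.0: no
  /0 0.0.0.0: MATCH
Selected: next-hop 90.12.175.141 via eth1 (matched /23)


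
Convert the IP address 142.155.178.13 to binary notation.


142 = 10001110
155 = 10011011
178 = 10110010
13 = 00001101
Binary: 10001110.10011011.10110010.00001101


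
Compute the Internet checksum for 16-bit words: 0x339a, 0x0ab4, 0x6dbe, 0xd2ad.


Sum all words (with carry folding):
+ 0x339a = 0x339a
+ 0x0ab4 = 0x3e4e
+ 0x6dbe = 0xac0c
+ 0xd2ad = 0x7eba
One's complement: ~0x7eba
Checksum = 0x8145


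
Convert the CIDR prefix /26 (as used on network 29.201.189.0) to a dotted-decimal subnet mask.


/26 means 26 network bits, 6 host bits
Binary: 11111111111111111111111111000000
Mask: 255.255.255.192


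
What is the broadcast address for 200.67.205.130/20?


Network: 200.67.192.0/20
Host bits = 12
Set all host bits to 1:
Broadcast: 200.67.207.255


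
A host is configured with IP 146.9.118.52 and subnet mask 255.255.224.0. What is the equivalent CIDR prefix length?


Binary: 11111111.11111111.11100000.00000000
Count leading 1s
Prefix: /19


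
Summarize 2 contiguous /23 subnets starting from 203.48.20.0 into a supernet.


Original prefix: /23
Number of subnets: 2 = 2^1
New prefix = 23 - 1 = 22
Supernet: 203.48.20.0/22


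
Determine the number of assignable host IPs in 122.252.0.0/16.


Host bits = 32 - 16 = 16
Total addresses = 2^16 = 65536
Usable = total - 2 (network and broadcast)
Usable hosts: 65534


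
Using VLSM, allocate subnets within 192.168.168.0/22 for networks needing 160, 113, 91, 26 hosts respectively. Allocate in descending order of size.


160 hosts -> /24 (254 usable): 192.168.168.0/24
113 hosts -> /25 (126 usable): 192.168.169.0/25
91 hosts -> /25 (126 usable): 192.168.169.128/25
26 hosts -> /27 (30 usable): 192.168.170.0/27
Allocation: 192.168.168.0/24 (160 hosts, 254 usable); 192.168.169.0/25 (113 hosts, 126 usable); 192.168.169.128/25 (91 hosts, 126 usable); 192.168.170.0/27 (26 hosts, 30 usable)


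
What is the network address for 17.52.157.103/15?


IP:   00010001.00110100.10011101.01100111
Mask: 11111111.11111110.00000000.00000000
AND operation:
Net:  00010001.00110100.00000000.00000000
Network: 17.52.0.0/15


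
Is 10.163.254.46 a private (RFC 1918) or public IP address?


RFC 1918 private ranges:
  10.0.0.0/8 (10.0.0.0 - 10.255.255.255)
  172.16.0.0/12 (172.16.0.0 - 172.31.255.255)
  192.168.0.0/16 (192.168.0.0 - 192.168.255.255)
Private (in 10.0.0.0/8)


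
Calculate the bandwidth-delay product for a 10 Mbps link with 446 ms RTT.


BDP = bandwidth * RTT
= 10 Mbps * 446 ms
= 10 * 1e6 * 446 / 1000 bits
= 4460000 bits
= 557500 bytes
= 544.4336 KB
BDP = 4460000 bits (557500 bytes)


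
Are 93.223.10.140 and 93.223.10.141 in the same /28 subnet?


Mask: 255.255.255.240
93.223.10.140 AND mask = 93.223.10.128
93.223.10.141 AND mask = 93.223.10.128
Yes, same subnet (93.223.10.128)


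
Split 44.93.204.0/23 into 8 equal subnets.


New prefix = 23 + 3 = 26
Each subnet has 64 addresses
  44.93.204.0/26
  44.93.204.64/26
  44.93.204.128/26
  44.93.204.192/26
  44.93.205.0/26
  44.93.205.64/26
  44.93.205.128/26
  44.93.205.192/26
Subnets: 44.93.204.0/26, 44.93.204.64/26, 44.93.204.128/26, 44.93.204.192/26, 44.93.205.0/26, 44.93.205.64/26, 44.93.205.128/26, 44.93.205.192/26


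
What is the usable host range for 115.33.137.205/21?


Network: 115.33.136.0
Broadcast: 115.33.143.255
First usable = network + 1
Last usable = broadcast - 1
Range: 115.33.136.1 to 115.33.143.254


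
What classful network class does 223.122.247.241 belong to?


First octet: 223
Binary: 11011111
110xxxxx -> Class C (192-223)
Class C, default mask 255.255.255.0 (/24)


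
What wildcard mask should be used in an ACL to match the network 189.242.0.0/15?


Subnet mask: 255.254.0.0
Wildcard = 255.255.255.255 - subnet mask
255 - 255 = 0
255 - 254 = 1
255 - 0 = 255
255 - 0 = 255
Wildcard: 0.1.255.255


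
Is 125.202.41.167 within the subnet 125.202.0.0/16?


Subnet network: 125.202.0.0
Test IP AND mask: 125.202.0.0
Yes, 125.202.41.167 is in 125.202.0.0/16


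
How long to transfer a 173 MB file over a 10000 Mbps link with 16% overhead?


Effective throughput = 10000 * (1 - 16/100) = 8400 Mbps
File size in Mb = 173 * 8 = 1384 Mb
Time = 1384 / 8400
Time = 0.1648 seconds


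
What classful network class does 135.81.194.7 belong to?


First octet: 135
Binary: 10000111
10xxxxxx -> Class B (128-191)
Class B, default mask 255.255.0.0 (/16)


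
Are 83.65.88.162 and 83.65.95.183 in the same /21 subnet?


Mask: 255.255.248.0
83.65.88.162 AND mask = 83.65.88.0
83.65.95.183 AND mask = 83.65.88.0
Yes, same subnet (83.65.88.0)


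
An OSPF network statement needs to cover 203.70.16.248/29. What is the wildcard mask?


Subnet mask: 255.255.255.248
Wildcard = 255.255.255.255 - subnet mask
255 - 255 = 0
255 - 255 = 0
255 - 255 = 0
255 - 248 = 7
Wildcard: 0.0.0.7


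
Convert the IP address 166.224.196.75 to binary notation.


166 = 10100110
224 = 11100000
196 = 11000100
75 = 01001011
Binary: 10100110.11100000.11000100.01001011


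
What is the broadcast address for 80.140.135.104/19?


Network: 80.140.128.0/19
Host bits = 13
Set all host bits to 1:
Broadcast: 80.140.159.255


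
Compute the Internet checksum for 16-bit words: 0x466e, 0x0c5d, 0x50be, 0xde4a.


Sum all words (with carry folding):
+ 0x466e = 0x466e
+ 0x0c5d = 0x52cb
+ 0x50be = 0xa389
+ 0xde4a = 0x81d4
One's complement: ~0x81d4
Checksum = 0x7e2b


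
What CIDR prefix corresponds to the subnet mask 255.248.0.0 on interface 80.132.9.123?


Binary: 11111111.11111000.00000000.00000000
Count leading 1s
Prefix: /13


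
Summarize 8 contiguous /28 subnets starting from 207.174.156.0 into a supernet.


Original prefix: /28
Number of subnets: 8 = 2^3
New prefix = 28 - 3 = 25
Supernet: 207.174.156.0/25


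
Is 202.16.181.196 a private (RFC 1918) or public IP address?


RFC 1918 private ranges:
  10.0.0.0/8 (10.0.0.0 - 10.255.255.255)
  172.16.0.0/12 (172.16.0.0 - 172.31.255.255)
  192.168.0.0/16 (192.168.0.0 - 192.168.255.255)
Public (not in any RFC 1918 range)


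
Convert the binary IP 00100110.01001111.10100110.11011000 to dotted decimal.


00100110 = 38
01001111 = 79
10100110 = 166
11011000 = 216
IP: 38.79.166.216


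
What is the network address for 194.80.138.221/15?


IP:   11000010.01010000.10001010.11011101
Mask: 11111111.11111110.00000000.00000000
AND operation:
Net:  11000010.01010000.00000000.00000000
Network: 194.80.0.0/15


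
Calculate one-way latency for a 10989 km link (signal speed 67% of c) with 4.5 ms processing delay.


Speed = 0.67 * 3e5 km/s = 201000 km/s
Propagation delay = 10989 / 201000 = 0.0547 s = 54.6716 ms
Processing delay = 4.5 ms
Total one-way latency = 59.1716 ms


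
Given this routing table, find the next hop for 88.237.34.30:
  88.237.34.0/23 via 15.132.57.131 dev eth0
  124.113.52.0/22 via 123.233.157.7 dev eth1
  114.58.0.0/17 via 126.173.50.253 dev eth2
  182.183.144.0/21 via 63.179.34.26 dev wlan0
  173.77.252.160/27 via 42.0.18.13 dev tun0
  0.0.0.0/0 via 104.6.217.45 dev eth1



Longest prefix match for 88.237.34.30:
  /23 88.237.34.0: MATCH
  /22 124.113.52.0: no
  /17 114.58.0.0: no
  /21 182.183.144.0: no
  /27 173.77.252.160: no
  /0 0.0.0.0: MATCH
Selected: next-hop 15.132.57.131 via eth0 (matched /23)


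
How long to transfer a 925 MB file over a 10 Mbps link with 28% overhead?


Effective throughput = 10 * (1 - 28/100) = 7.2 Mbps
File size in Mb = 925 * 8 = 7400 Mb
Time = 7400 / 7.2
Time = 1027.7778 seconds


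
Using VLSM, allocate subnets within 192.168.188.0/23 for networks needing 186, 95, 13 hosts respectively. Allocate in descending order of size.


186 hosts -> /24 (254 usable): 192.168.188.0/24
95 hosts -> /25 (126 usable): 192.168.189.0/25
13 hosts -> /28 (14 usable): 192.168.189.128/28
Allocation: 192.168.188.0/24 (186 hosts, 254 usable); 192.168.189.0/25 (95 hosts, 126 usable); 192.168.189.128/28 (13 hosts, 14 usable)


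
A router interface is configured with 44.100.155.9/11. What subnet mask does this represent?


/11 means 11 network bits, 21 host bits
Binary: 11111111111000000000000000000000
Mask: 255.224.0.0


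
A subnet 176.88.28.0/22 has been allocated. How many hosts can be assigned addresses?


Host bits = 32 - 22 = 10
Total addresses = 2^10 = 1024
Usable = total - 2 (network and broadcast)
Usable hosts: 1022


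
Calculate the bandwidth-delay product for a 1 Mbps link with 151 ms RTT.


BDP = bandwidth * RTT
= 1 Mbps * 151 ms
= 1 * 1e6 * 151 / 1000 bits
= 151000 bits
= 18875 bytes
= 18.4326 KB
BDP = 151000 bits (18875 bytes)


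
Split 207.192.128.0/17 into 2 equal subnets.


New prefix = 17 + 1 = 18
Each subnet has 16384 addresses
  207.192.128.0/18
  207.192.192.0/18
Subnets: 207.192.128.0/18, 207.192.192.0/18


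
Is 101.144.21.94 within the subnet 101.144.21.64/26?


Subnet network: 101.144.21.64
Test IP AND mask: 101.144.21.64
Yes, 101.144.21.94 is in 101.144.21.64/26


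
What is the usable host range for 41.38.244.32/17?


Network: 41.38.128.0
Broadcast: 41.38.255.255
First usable = network + 1
Last usable = broadcast - 1
Range: 41.38.128.1 to 41.38.255.254


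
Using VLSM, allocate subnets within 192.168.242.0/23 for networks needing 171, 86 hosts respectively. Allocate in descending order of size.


171 hosts -> /24 (254 usable): 192.168.242.0/24
86 hosts -> /25 (126 usable): 192.168.243.0/25
Allocation: 192.168.242.0/24 (171 hosts, 254 usable); 192.168.243.0/25 (86 hosts, 126 usable)


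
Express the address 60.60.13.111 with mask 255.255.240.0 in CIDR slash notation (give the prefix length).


Binary: 11111111.11111111.11110000.00000000
Count leading 1s
Prefix: /20


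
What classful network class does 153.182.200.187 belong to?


First octet: 153
Binary: 10011001
10xxxxxx -> Class B (128-191)
Class B, default mask 255.255.0.0 (/16)


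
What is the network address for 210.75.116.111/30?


IP:   11010010.01001011.01110100.01101111
Mask: 11111111.11111111.11111111.11111100
AND operation:
Net:  11010010.01001011.01110100.01101100
Network: 210.75.116.108/30


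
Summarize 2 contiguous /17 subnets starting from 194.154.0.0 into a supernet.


Original prefix: /17
Number of subnets: 2 = 2^1
New prefix = 17 - 1 = 16
Supernet: 194.154.0.0/16


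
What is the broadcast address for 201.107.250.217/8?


Network: 201.0.0.0/8
Host bits = 24
Set all host bits to 1:
Broadcast: 201.255.255.255


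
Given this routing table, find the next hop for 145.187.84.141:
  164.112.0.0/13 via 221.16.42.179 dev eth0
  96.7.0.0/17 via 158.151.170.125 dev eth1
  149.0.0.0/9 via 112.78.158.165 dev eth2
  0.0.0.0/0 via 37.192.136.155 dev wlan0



Longest prefix match for 145.187.84.141:
  /13 164.112.0.0: no
  /17 96.7.0.0: no
  /9 149.0.0.0: no
  /0 0.0.0.0: MATCH
Selected: next-hop 37.192.136.155 via wlan0 (matched /0)


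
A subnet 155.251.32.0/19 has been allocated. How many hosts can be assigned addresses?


Host bits = 32 - 19 = 13
Total addresses = 2^13 = 8192
Usable = total - 2 (network and broadcast)
Usable hosts: 8190


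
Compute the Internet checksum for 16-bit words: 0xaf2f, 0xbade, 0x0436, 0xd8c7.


Sum all words (with carry folding):
+ 0xaf2f = 0xaf2f
+ 0xbade = 0x6a0e
+ 0x0436 = 0x6e44
+ 0xd8c7 = 0x470c
One's complement: ~0x470c
Checksum = 0xb8f3


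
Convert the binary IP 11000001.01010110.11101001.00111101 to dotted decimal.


11000001 = 193
01010110 = 86
11101001 = 233
00111101 = 61
IP: 193.86.233.61


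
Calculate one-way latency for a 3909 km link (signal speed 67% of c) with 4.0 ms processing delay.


Speed = 0.67 * 3e5 km/s = 201000 km/s
Propagation delay = 3909 / 201000 = 0.0194 s = 19.4478 ms
Processing delay = 4.0 ms
Total one-way latency = 23.4478 ms


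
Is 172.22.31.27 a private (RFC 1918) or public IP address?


RFC 1918 private ranges:
  10.0.0.0/8 (10.0.0.0 - 10.255.255.255)
  172.16.0.0/12 (172.16.0.0 - 172.31.255.255)
  192.168.0.0/16 (192.168.0.0 - 192.168.255.255)
Private (in 172.16.0.0/12)


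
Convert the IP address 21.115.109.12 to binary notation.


21 = 00010101
115 = 01110011
109 = 01101101
12 = 00001100
Binary: 00010101.01110011.01101101.00001100


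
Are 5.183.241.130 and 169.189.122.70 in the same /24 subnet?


Mask: 255.255.255.0
5.183.241.130 AND mask = 5.183.241.0
169.189.122.70 AND mask = 169.189.122.0
No, different subnets (5.183.241.0 vs 169.189.122.0)


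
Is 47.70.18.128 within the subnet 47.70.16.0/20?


Subnet network: 47.70.16.0
Test IP AND mask: 47.70.16.0
Yes, 47.70.18.128 is in 47.70.16.0/20


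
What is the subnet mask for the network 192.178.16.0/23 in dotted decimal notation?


/23 means 23 network bits, 9 host bits
Binary: 11111111111111111111111000000000
Mask: 255.255.254.0


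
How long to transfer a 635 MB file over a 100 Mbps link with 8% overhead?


Effective throughput = 100 * (1 - 8/100) = 92 Mbps
File size in Mb = 635 * 8 = 5080 Mb
Time = 5080 / 92
Time = 55.2174 seconds


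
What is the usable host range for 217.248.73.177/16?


Network: 217.248.0.0
Broadcast: 217.248.255.255
First usable = network + 1
Last usable = broadcast - 1
Range: 217.248.0.1 to 217.248.255.254


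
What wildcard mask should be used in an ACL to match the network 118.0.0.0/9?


Subnet mask: 255.128.0.0
Wildcard = 255.255.255.255 - subnet mask
255 - 255 = 0
255 - 128 = 127
255 - 0 = 255
255 - 0 = 255
Wildcard: 0.127.255.255


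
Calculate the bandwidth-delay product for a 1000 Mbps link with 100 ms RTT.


BDP = bandwidth * RTT
= 1000 Mbps * 100 ms
= 1000 * 1e6 * 100 / 1000 bits
= 100000000 bits
= 12500000 bytes
= 12207.0312 KB
BDP = 100000000 bits (12500000 bytes)


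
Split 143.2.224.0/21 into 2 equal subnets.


New prefix = 21 + 1 = 22
Each subnet has 1024 addresses
  143.2.224.0/22
  143.2.228.0/22
Subnets: 143.2.224.0/22, 143.2.228.0/22


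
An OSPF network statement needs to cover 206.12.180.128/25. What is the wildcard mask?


Subnet mask: 255.255.255.128
Wildcard = 255.255.255.255 - subnet mask
255 - 255 = 0
255 - 255 = 0
255 - 255 = 0
255 - 128 = 127
Wildcard: 0.0.0.127


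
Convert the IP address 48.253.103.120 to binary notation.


48 = 00110000
253 = 11111101
103 = 01100111
120 = 01111000
Binary: 00110000.11111101.01100111.01111000


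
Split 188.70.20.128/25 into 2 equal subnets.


New prefix = 25 + 1 = 26
Each subnet has 64 addresses
  188.70.20.128/26
  188.70.20.192/26
Subnets: 188.70.20.128/26, 188.70.20.192/26


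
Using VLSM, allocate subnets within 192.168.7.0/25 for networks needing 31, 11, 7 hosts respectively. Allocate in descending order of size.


31 hosts -> /26 (62 usable): 192.168.7.0/26
11 hosts -> /28 (14 usable): 192.168.7.64/28
7 hosts -> /28 (14 usable): 192.168.7.80/28
Allocation: 192.168.7.0/26 (31 hosts, 62 usable); 192.168.7.64/28 (11 hosts, 14 usable); 192.168.7.80/28 (7 hosts, 14 usable)


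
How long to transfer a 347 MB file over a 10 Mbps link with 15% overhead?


Effective throughput = 10 * (1 - 15/100) = 8.5 Mbps
File size in Mb = 347 * 8 = 2776 Mb
Time = 2776 / 8.5
Time = 326.5882 seconds


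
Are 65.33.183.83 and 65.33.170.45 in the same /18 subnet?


Mask: 255.255.192.0
65.33.183.83 AND mask = 65.33.128.0
65.33.170.45 AND mask = 65.33.128.0
Yes, same subnet (65.33.128.0)


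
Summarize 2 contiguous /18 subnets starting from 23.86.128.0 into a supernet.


Original prefix: /18
Number of subnets: 2 = 2^1
New prefix = 18 - 1 = 17
Supernet: 23.86.128.0/17


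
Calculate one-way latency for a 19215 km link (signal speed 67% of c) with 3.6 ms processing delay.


Speed = 0.67 * 3e5 km/s = 201000 km/s
Propagation delay = 19215 / 201000 = 0.0956 s = 95.597 ms
Processing delay = 3.6 ms
Total one-way latency = 99.197 ms


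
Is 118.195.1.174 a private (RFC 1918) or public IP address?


RFC 1918 private ranges:
  10.0.0.0/8 (10.0.0.0 - 10.255.255.255)
  172.16.0.0/12 (172.16.0.0 - 172.31.255.255)
  192.168.0.0/16 (192.168.0.0 - 192.168.255.255)
Public (not in any RFC 1918 range)


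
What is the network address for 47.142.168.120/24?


IP:   00101111.10001110.10101000.01111000
Mask: 11111111.11111111.11111111.00000000
AND operation:
Net:  00101111.10001110.10101000.00000000
Network: 47.142.168.0/24


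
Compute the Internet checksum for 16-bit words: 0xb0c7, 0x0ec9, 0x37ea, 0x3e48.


Sum all words (with carry folding):
+ 0xb0c7 = 0xb0c7
+ 0x0ec9 = 0xbf90
+ 0x37ea = 0xf77a
+ 0x3e48 = 0x35c3
One's complement: ~0x35c3
Checksum = 0xca3c


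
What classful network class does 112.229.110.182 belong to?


First octet: 112
Binary: 01110000
0xxxxxxx -> Class A (1-126)
Class A, default mask 255.0.0.0 (/8)


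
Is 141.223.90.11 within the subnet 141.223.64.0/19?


Subnet network: 141.223.64.0
Test IP AND mask: 141.223.64.0
Yes, 141.223.90.11 is in 141.223.64.0/19


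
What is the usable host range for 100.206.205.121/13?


Network: 100.200.0.0
Broadcast: 100.207.255.255
First usable = network + 1
Last usable = broadcast - 1
Range: 100.200.0.1 to 100.207.255.254


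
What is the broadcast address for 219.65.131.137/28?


Network: 219.65.131.128/28
Host bits = 4
Set all host bits to 1:
Broadcast: 219.65.131.143


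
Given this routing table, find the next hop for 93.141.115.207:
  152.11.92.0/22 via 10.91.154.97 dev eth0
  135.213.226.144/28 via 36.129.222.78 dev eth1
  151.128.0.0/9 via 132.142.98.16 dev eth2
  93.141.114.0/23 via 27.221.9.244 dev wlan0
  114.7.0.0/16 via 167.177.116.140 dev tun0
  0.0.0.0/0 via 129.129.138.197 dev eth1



Longest prefix match for 93.141.115.207:
  /22 152.11.92.0: no
  /28 135.213.226.144: no
  /9 151.128.0.0: no
  /23 93.141.114.0: MATCH
  /16 114.7.0.0: no
  /0 0.0.0.0: MATCH
Selected: next-hop 27.221.9.244 via wlan0 (matched /23)


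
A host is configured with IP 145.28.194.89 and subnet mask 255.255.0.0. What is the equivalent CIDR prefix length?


Binary: 11111111.11111111.00000000.00000000
Count leading 1s
Prefix: /16


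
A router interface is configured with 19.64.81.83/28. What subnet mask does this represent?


/28 means 28 network bits, 4 host bits
Binary: 11111111111111111111111111110000
Mask: 255.255.255.240


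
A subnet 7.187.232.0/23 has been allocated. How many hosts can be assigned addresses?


Host bits = 32 - 23 = 9
Total addresses = 2^9 = 512
Usable = total - 2 (network and broadcast)
Usable hosts: 510


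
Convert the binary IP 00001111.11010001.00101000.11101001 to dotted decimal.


00001111 = 15
11010001 = 209
00101000 = 40
11101001 = 233
IP: 15.209.40.233


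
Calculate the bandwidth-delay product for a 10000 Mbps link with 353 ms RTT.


BDP = bandwidth * RTT
= 10000 Mbps * 353 ms
= 10000 * 1e6 * 353 / 1000 bits
= 3530000000 bits
= 441250000 bytes
= 430908.2031 KB
BDP = 3530000000 bits (441250000 bytes)


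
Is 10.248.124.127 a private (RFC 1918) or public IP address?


RFC 1918 private ranges:
  10.0.0.0/8 (10.0.0.0 - 10.255.255.255)
  172.16.0.0/12 (172.16.0.0 - 172.31.255.255)
  192.168.0.0/16 (192.168.0.0 - 192.168.255.255)
Private (in 10.0.0.0/8)


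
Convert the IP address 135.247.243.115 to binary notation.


135 = 10000111
247 = 11110111
243 = 11110011
115 = 01110011
Binary: 10000111.11110111.11110011.01110011


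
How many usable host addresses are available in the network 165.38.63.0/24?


Host bits = 32 - 24 = 8
Total addresses = 2^8 = 256
Usable = total - 2 (network and broadcast)
Usable hosts: 254


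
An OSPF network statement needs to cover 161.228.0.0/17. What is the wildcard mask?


Subnet mask: 255.255.128.0
Wildcard = 255.255.255.255 - subnet mask
255 - 255 = 0
255 - 255 = 0
255 - 128 = 127
255 - 0 = 255
Wildcard: 0.0.127.255


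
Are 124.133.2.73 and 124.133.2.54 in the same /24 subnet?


Mask: 255.255.255.0
124.133.2.73 AND mask = 124.133.2.0
124.133.2.54 AND mask = 124.133.2.0
Yes, same subnet (124.133.2.0)


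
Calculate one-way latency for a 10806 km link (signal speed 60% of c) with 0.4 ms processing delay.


Speed = 0.6 * 3e5 km/s = 180000 km/s
Propagation delay = 10806 / 180000 = 0.06 s = 60.0333 ms
Processing delay = 0.4 ms
Total one-way latency = 60.4333 ms


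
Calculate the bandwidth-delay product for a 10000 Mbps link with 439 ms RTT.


BDP = bandwidth * RTT
= 10000 Mbps * 439 ms
= 10000 * 1e6 * 439 / 1000 bits
= 4390000000 bits
= 548750000 bytes
= 535888.6719 KB
BDP = 4390000000 bits (548750000 bytes)


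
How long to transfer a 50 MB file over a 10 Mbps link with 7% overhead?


Effective throughput = 10 * (1 - 7/100) = 9.3 Mbps
File size in Mb = 50 * 8 = 400 Mb
Time = 400 / 9.3
Time = 43.0108 seconds


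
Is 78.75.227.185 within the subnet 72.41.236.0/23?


Subnet network: 72.41.236.0
Test IP AND mask: 78.75.226.0
No, 78.75.227.185 is not in 72.41.236.0/23


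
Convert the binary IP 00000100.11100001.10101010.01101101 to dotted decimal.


00000100 = 4
11100001 = 225
10101010 = 170
01101101 = 109
IP: 4.225.170.109


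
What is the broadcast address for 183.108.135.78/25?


Network: 183.108.135.0/25
Host bits = 7
Set all host bits to 1:
Broadcast: 183.108.135.127


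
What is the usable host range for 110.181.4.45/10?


Network: 110.128.0.0
Broadcast: 110.191.255.255
First usable = network + 1
Last usable = broadcast - 1
Range: 110.128.0.1 to 110.191.255.254


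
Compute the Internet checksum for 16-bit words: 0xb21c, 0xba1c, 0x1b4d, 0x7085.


Sum all words (with carry folding):
+ 0xb21c = 0xb21c
+ 0xba1c = 0x6c39
+ 0x1b4d = 0x8786
+ 0x7085 = 0xf80b
One's complement: ~0xf80b
Checksum = 0x07f4


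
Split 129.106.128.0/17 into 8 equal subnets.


New prefix = 17 + 3 = 20
Each subnet has 4096 addresses
  129.106.128.0/20
  129.106.144.0/20
  129.106.160.0/20
  129.106.176.0/20
  129.106.192.0/20
  129.106.208.0/20
  129.106.224.0/20
  129.106.240.0/20
Subnets: 129.106.128.0/20, 129.106.144.0/20, 129.106.160.0/20, 129.106.176.0/20, 129.106.192.0/20, 129.106.208.0/20, 129.106.224.0/20, 129.106.240.0/20


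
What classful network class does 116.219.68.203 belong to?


First octet: 116
Binary: 01110100
0xxxxxxx -> Class A (1-126)
Class A, default mask 255.0.0.0 (/8)


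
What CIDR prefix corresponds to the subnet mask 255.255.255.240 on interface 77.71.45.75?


Binary: 11111111.11111111.11111111.11110000
Count leading 1s
Prefix: /28


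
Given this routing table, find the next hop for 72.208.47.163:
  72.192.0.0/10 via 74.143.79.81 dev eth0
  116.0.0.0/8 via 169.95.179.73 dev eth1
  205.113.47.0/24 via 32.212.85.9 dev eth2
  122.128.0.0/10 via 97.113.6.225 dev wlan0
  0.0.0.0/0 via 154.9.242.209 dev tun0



Longest prefix match for 72.208.47.163:
  /10 72.192.0.0: MATCH
  /8 116.0.0.0: no
  /24 205.113.47.0: no
  /10 122.128.0.0: no
  /0 0.0.0.0: MATCH
Selected: next-hop 74.143.79.81 via eth0 (matched /10)


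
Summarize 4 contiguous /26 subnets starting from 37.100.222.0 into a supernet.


Original prefix: /26
Number of subnets: 4 = 2^2
New prefix = 26 - 2 = 24
Supernet: 37.100.222.0/24


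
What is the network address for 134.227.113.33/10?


IP:   10000110.11100011.01110001.00100001
Mask: 11111111.11000000.00000000.00000000
AND operation:
Net:  10000110.11000000.00000000.00000000
Network: 134.192.0.0/10


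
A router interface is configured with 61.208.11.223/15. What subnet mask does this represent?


/15 means 15 network bits, 17 host bits
Binary: 11111111111111100000000000000000
Mask: 255.254.0.0


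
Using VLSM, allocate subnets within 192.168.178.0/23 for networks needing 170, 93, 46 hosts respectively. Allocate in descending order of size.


170 hosts -> /24 (254 usable): 192.168.178.0/24
93 hosts -> /25 (126 usable): 192.168.179.0/25
46 hosts -> /26 (62 usable): 192.168.179.128/26
Allocation: 192.168.178.0/24 (170 hosts, 254 usable); 192.168.179.0/25 (93 hosts, 126 usable); 192.168.179.128/26 (46 hosts, 62 usable)


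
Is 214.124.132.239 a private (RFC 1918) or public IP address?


RFC 1918 private ranges:
  10.0.0.0/8 (10.0.0.0 - 10.255.255.255)
  172.16.0.0/12 (172.16.0.0 - 172.31.255.255)
  192.168.0.0/16 (192.168.0.0 - 192.168.255.255)
Public (not in any RFC 1918 range)


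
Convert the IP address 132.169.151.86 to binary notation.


132 = 10000100
169 = 10101001
151 = 10010111
86 = 01010110
Binary: 10000100.10101001.10010111.01010110


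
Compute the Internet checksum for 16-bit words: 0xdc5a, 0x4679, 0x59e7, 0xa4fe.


Sum all words (with carry folding):
+ 0xdc5a = 0xdc5a
+ 0x4679 = 0x22d4
+ 0x59e7 = 0x7cbb
+ 0xa4fe = 0x21ba
One's complement: ~0x21ba
Checksum = 0xde45


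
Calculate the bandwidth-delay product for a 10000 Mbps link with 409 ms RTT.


BDP = bandwidth * RTT
= 10000 Mbps * 409 ms
= 10000 * 1e6 * 409 / 1000 bits
= 4090000000 bits
= 511250000 bytes
= 499267.5781 KB
BDP = 4090000000 bits (511250000 bytes)


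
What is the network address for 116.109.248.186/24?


IP:   01110100.01101101.11111000.10111010
Mask: 11111111.11111111.11111111.00000000
AND operation:
Net:  01110100.01101101.11111000.00000000
Network: 116.109.248.0/24


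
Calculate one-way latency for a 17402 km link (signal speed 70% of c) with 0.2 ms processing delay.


Speed = 0.7 * 3e5 km/s = 210000 km/s
Propagation delay = 17402 / 210000 = 0.0829 s = 82.8667 ms
Processing delay = 0.2 ms
Total one-way latency = 83.0667 ms


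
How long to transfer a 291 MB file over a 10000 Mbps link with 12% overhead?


Effective throughput = 10000 * (1 - 12/100) = 8800 Mbps
File size in Mb = 291 * 8 = 2328 Mb
Time = 2328 / 8800
Time = 0.2645 seconds


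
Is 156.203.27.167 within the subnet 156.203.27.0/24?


Subnet network: 156.203.27.0
Test IP AND mask: 156.203.27.0
Yes, 156.203.27.167 is in 156.203.27.0/24
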